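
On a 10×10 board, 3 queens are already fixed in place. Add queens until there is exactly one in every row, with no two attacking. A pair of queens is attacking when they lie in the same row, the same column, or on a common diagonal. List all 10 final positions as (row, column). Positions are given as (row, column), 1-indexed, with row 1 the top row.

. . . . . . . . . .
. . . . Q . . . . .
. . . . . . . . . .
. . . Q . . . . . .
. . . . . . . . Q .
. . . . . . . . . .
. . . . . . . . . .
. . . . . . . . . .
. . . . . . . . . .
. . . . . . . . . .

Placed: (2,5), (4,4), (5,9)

Row 1: attacked by (2,5)→{4,5,6}; (4,4)→{1,4,7}; (5,9)→{5,9}. Safe: 2, 3, 8, 10. Place at column 8.
Row 3: attacked by (1,8)→{6,8,10}; (2,5)→{4,5,6}; (4,4)→{3,4,5}; (5,9)→{7,9}. Safe: 1, 2. Place at column 1.
Row 6: attacked by (1,8)→{3,8}; (2,5)→{1,5,9}; (3,1)→{1,4}; (4,4)→{2,4,6}; (5,9)→{8,9,10}. Safe: 7. Place at column 7.
Row 7: attacked by (1,8)→{2,8}; (2,5)→{5,10}; (3,1)→{1,5}; (4,4)→{1,4,7}; (5,9)→{7,9}; (6,7)→{6,7,8}. Safe: 3. Place at column 3.
Row 8: attacked by (1,8)→{1,8}; (2,5)→{5}; (3,1)→{1,6}; (4,4)→{4,8}; (5,9)→{6,9}; (6,7)→{5,7,9}; (7,3)→{2,3,4}. Safe: 10. Place at column 10.
Row 9: attacked by (1,8)→{8}; (2,5)→{5}; (3,1)→{1,7}; (4,4)→{4,9}; (5,9)→{5,9}; (6,7)→{4,7,10}; (7,3)→{1,3,5}; (8,10)→{9,10}. Safe: 2, 6. Place at column 6.
Row 10: attacked by (1,8)→{8}; (2,5)→{5}; (3,1)→{1,8}; (4,4)→{4,10}; (5,9)→{4,9}; (6,7)→{3,7}; (7,3)→{3,6}; (8,10)→{8,10}; (9,6)→{5,6,7}. Safe: 2. Place at column 2.
Columns [8, 5, 1, 4, 9, 7, 3, 10, 6, 2], r−c [-7, -3, 2, 0, -4, -1, 4, -2, 3, 8], r+c [9, 7, 4, 8, 14, 13, 10, 18, 15, 12] are all distinct, so no two queens attack.

(1,8) (2,5) (3,1) (4,4) (5,9) (6,7) (7,3) (8,10) (9,6) (10,2)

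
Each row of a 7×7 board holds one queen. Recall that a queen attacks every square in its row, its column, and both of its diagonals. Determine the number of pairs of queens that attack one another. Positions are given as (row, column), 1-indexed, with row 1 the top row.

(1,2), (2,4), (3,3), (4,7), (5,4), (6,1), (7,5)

Same column: (2,4)–(5,4) (column 4).
Same diagonal: (2,4)–(3,3) (|2−3| = |4−3| = 1).
Total attacking pairs: 2.

2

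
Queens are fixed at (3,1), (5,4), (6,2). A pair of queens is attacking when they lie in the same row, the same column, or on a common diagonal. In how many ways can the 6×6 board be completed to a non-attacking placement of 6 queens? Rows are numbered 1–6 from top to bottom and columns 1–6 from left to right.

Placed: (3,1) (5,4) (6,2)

Branch on row 1: col 5 → 1; col 6 → 0.
Sum: 1 + 0 = 1.

1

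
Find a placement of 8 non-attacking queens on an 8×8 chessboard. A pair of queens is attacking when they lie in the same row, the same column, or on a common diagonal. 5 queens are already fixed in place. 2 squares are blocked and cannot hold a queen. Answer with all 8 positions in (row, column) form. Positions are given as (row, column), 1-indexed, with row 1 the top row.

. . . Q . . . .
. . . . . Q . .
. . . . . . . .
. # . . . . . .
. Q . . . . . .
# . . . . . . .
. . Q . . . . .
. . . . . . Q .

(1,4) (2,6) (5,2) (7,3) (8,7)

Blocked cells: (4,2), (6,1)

Row 3: attacked by (1,4)→{2,4,6}; (2,6)→{5,6,7}; (5,2)→{2,4}; (7,3)→{3,7}; (8,7)→{2,7}. Safe: 1, 8. Place at column 1.
Row 4: attacked by (1,4)→{1,4,7}; (2,6)→{4,6,8}; (3,1)→{1,2}; (5,2)→{1,2,3}; (7,3)→{3,6}; (8,7)→{3,7}. Blocked: 2. Safe: 5. Place at column 5.
Row 6: attacked by (1,4)→{4}; (2,6)→{2,6}; (3,1)→{1,4}; (4,5)→{3,5,7}; (5,2)→{1,2,3}; (7,3)→{2,3,4}; (8,7)→{5,7}. Blocked: 1. Safe: 8. Place at column 8.
Columns [4, 6, 1, 5, 2, 8, 3, 7], r−c [-3, -4, 2, -1, 3, -2, 4, 1], r+c [5, 8, 4, 9, 7, 14, 10, 15] are all distinct, so no two queens attack.

(1,4) (2,6) (3,1) (4,5) (5,2) (6,8) (7,3) (8,7)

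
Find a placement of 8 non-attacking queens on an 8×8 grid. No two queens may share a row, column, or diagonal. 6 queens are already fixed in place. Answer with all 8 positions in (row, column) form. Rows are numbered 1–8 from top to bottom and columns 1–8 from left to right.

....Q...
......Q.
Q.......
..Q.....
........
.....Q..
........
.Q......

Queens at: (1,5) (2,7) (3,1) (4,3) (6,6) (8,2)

Row 5: attacked by (1,5)→{1,5}; (2,7)→{4,7}; (3,1)→{1,3}; (4,3)→{2,3,4}; (6,6)→{5,6,7}; (8,2)→{2,5}. Safe: 8. Place at column 8.
Row 7: attacked by (1,5)→{5}; (2,7)→{2,7}; (3,1)→{1,5}; (4,3)→{3,6}; (5,8)→{6,8}; (6,6)→{5,6,7}; (8,2)→{1,2,3}. Safe: 4. Place at column 4.
Columns [5, 7, 1, 3, 8, 6, 4, 2], r−c [-4, -5, 2, 1, -3, 0, 3, 6], r+c [6, 9, 4, 7, 13, 12, 11, 10] are all distinct, so no two queens attack.

(1,5) (2,7) (3,1) (4,3) (5,8) (6,6) (7,4) (8,2)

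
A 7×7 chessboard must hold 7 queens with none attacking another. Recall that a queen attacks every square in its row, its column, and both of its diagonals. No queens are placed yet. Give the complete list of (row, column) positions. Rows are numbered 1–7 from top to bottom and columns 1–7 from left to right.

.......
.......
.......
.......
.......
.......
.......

Row 1: Safe: 1, 2, 3, 4, 5, 6, 7. Place at column 1.
Row 2: attacked by (1,1)→{1,2}. Safe: 3, 4, 5, 6, 7. Place at column 4.
Row 3: attacked by (1,1)→{1,3}; (2,4)→{3,4,5}. Safe: 2, 6, 7. Place at column 7.
Row 4: attacked by (1,1)→{1,4}; (2,4)→{2,4,6}; (3,7)→{6,7}. Safe: 3, 5. Place at column 3.
Row 5: attacked by (1,1)→{1,5}; (2,4)→{1,4,7}; (3,7)→{5,7}; (4,3)→{2,3,4}. Safe: 6. Place at column 6.
Row 6: attacked by (1,1)→{1,6}; (2,4)→{4}; (3,7)→{4,7}; (4,3)→{1,3,5}; (5,6)→{5,6,7}. Safe: 2. Place at column 2.
Row 7: attacked by (1,1)→{1,7}; (2,4)→{4}; (3,7)→{3,7}; (4,3)→{3,6}; (5,6)→{4,6}; (6,2)→{1,2,3}. Safe: 5. Place at column 5.
Columns [1, 4, 7, 3, 6, 2, 5], r−c [0, -2, -4, 1, -1, 4, 2], r+c [2, 6, 10, 7, 11, 8, 12] are all distinct, so no two queens attack.

(1,1) (2,4) (3,7) (4,3) (5,6) (6,2) (7,5)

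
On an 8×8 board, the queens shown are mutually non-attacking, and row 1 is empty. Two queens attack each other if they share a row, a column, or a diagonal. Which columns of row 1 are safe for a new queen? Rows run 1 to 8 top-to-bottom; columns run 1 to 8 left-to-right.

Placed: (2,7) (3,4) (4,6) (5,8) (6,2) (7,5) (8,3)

columns 1

(2,7) attacks row 1 at column 7 and diagonals 6, 8.
(3,4) attacks row 1 at column 4 and diagonals 2, 6.
(4,6) attacks row 1 at column 6 and diagonals 3.
(5,8) attacks row 1 at column 8 and diagonals 4.
(6,2) attacks row 1 at column 2 and diagonals 7.
(7,5) attacks row 1 at column 5.
(8,3) attacks row 1 at column 3.
Attacked columns: {2, 3, 4, 5, 6, 7, 8}. Safe: {1}.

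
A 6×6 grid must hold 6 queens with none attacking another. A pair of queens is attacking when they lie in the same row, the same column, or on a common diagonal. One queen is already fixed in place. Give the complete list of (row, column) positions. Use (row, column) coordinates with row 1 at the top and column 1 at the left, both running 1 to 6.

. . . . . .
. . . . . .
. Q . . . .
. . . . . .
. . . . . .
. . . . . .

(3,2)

(1,3) (2,6) (3,2) (4,5) (5,1) (6,4)

Row 1: attacked by (3,2)→{2,4}. Safe: 1, 3, 5, 6. Place at column 3.
Row 2: attacked by (1,3)→{2,3,4}; (3,2)→{1,2,3}. Safe: 5, 6. Place at column 6.
Row 4: attacked by (1,3)→{3,6}; (2,6)→{4,6}; (3,2)→{1,2,3}. Safe: 5. Place at column 5.
Row 5: attacked by (1,3)→{3}; (2,6)→{3,6}; (3,2)→{2,4}; (4,5)→{4,5,6}. Safe: 1. Place at column 1.
Row 6: attacked by (1,3)→{3}; (2,6)→{2,6}; (3,2)→{2,5}; (4,5)→{3,5}; (5,1)→{1,2}. Safe: 4. Place at column 4.
Columns [3, 6, 2, 5, 1, 4], r−c [-2, -4, 1, -1, 4, 2], r+c [4, 8, 5, 9, 6, 10] are all distinct, so no two queens attack.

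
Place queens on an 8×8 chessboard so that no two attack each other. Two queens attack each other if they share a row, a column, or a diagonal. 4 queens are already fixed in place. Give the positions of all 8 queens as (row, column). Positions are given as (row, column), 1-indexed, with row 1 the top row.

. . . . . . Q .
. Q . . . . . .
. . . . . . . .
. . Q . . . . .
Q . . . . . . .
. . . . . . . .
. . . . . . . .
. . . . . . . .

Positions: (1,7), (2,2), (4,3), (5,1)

(1,7) (2,2) (3,6) (4,3) (5,1) (6,4) (7,8) (8,5)

Row 3: attacked by (1,7)→{5,7}; (2,2)→{1,2,3}; (4,3)→{2,3,4}; (5,1)→{1,3}. Safe: 6, 8. Place at column 6.
Row 6: attacked by (1,7)→{2,7}; (2,2)→{2,6}; (3,6)→{3,6}; (4,3)→{1,3,5}; (5,1)→{1,2}. Safe: 4, 8. Place at column 4.
Row 7: attacked by (1,7)→{1,7}; (2,2)→{2,7}; (3,6)→{2,6}; (4,3)→{3,6}; (5,1)→{1,3}; (6,4)→{3,4,5}. Safe: 8. Place at column 8.
Row 8: attacked by (1,7)→{7}; (2,2)→{2,8}; (3,6)→{1,6}; (4,3)→{3,7}; (5,1)→{1,4}; (6,4)→{2,4,6}; (7,8)→{7,8}. Safe: 5. Place at column 5.
Columns [7, 2, 6, 3, 1, 4, 8, 5], r−c [-6, 0, -3, 1, 4, 2, -1, 3], r+c [8, 4, 9, 7, 6, 10, 15, 13] are all distinct, so no two queens attack.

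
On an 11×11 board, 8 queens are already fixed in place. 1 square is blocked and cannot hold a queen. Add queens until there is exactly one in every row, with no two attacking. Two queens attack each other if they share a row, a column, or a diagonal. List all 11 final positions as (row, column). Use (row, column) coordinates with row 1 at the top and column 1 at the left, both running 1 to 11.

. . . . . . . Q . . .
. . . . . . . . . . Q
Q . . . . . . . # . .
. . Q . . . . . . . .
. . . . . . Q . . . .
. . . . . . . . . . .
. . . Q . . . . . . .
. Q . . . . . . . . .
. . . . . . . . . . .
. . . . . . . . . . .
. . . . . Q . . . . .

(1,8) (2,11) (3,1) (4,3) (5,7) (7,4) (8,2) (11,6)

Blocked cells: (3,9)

Row 6: attacked by (1,8)→{3,8}; (2,11)→{7,11}; (3,1)→{1,4}; (4,3)→{1,3,5}; (5,7)→{6,7,8}; (7,4)→{3,4,5}; (8,2)→{2,4}; (11,6)→{1,6,11}. Safe: 9, 10. Place at column 9.
Row 9: attacked by (1,8)→{8}; (2,11)→{4,11}; (3,1)→{1,7}; (4,3)→{3,8}; (5,7)→{3,7,11}; (6,9)→{6,9}; (7,4)→{2,4,6}; (8,2)→{1,2,3}; (11,6)→{4,6,8}. Safe: 5, 10. Place at column 5.
Row 10: attacked by (1,8)→{8}; (2,11)→{3,11}; (3,1)→{1,8}; (4,3)→{3,9}; (5,7)→{2,7}; (6,9)→{5,9}; (7,4)→{1,4,7}; (8,2)→{2,4}; (9,5)→{4,5,6}; (11,6)→{5,6,7}. Safe: 10. Place at column 10.
Columns [8, 11, 1, 3, 7, 9, 4, 2, 5, 10, 6], r−c [-7, -9, 2, 1, -2, -3, 3, 6, 4, 0, 5], r+c [9, 13, 4, 7, 12, 15, 11, 10, 14, 20, 17] are all distinct, so no two queens attack.

(1,8) (2,11) (3,1) (4,3) (5,7) (6,9) (7,4) (8,2) (9,5) (10,10) (11,6)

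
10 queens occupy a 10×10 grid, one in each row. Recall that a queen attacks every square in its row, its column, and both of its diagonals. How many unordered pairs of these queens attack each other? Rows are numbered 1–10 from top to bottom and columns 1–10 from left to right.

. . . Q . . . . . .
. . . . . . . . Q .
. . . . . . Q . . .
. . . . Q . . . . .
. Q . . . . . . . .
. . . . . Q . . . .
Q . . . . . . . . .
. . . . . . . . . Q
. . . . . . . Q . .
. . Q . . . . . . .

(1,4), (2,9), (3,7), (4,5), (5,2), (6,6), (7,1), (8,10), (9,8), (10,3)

All columns are distinct and no two queens satisfy |Δrow| = |Δcol|, so no pair attacks.

0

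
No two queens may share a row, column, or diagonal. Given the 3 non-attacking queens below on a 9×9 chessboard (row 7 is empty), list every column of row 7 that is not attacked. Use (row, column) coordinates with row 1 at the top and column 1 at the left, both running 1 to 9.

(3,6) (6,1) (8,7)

(3,6) attacks row 7 at column 6 and diagonals 2.
(6,1) attacks row 7 at column 1 and diagonals 2.
(8,7) attacks row 7 at column 7 and diagonals 6, 8.
Attacked columns: {1, 2, 6, 7, 8}. Safe: {3, 4, 5, 9}.

columns 3, 4, 5, 9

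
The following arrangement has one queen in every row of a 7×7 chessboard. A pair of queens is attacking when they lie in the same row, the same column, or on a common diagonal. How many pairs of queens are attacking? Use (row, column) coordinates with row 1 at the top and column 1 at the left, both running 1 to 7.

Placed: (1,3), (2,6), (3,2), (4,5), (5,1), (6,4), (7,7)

0

All columns are distinct and no two queens satisfy |Δrow| = |Δcol|, so no pair attacks.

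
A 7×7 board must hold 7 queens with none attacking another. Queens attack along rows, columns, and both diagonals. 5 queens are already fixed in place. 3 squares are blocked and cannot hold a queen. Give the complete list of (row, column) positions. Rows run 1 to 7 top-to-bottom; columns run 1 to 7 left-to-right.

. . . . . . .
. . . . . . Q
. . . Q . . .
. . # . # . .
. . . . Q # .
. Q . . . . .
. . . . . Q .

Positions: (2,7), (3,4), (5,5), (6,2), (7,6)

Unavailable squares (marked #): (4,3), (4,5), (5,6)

Row 1: attacked by (2,7)→{6,7}; (3,4)→{2,4,6}; (5,5)→{1,5}; (6,2)→{2,7}; (7,6)→{6}. Safe: 3. Place at column 3.
Row 4: attacked by (1,3)→{3,6}; (2,7)→{5,7}; (3,4)→{3,4,5}; (5,5)→{4,5,6}; (6,2)→{2,4}; (7,6)→{3,6}. Blocked: 3,5. Safe: 1. Place at column 1.
Columns [3, 7, 4, 1, 5, 2, 6], r−c [-2, -5, -1, 3, 0, 4, 1], r+c [4, 9, 7, 5, 10, 8, 13] are all distinct, so no two queens attack.

(1,3) (2,7) (3,4) (4,1) (5,5) (6,2) (7,6)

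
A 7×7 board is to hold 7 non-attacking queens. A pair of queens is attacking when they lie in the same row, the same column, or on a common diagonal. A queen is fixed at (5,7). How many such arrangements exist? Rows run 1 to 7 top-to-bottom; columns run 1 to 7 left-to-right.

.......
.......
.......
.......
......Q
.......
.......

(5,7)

Branch on row 1: col 1 → 1; col 2 → 2; col 4 → 0; col 5 → 1; col 6 → 2.
Sum: 1 + 2 + 0 + 1 + 2 = 6.

6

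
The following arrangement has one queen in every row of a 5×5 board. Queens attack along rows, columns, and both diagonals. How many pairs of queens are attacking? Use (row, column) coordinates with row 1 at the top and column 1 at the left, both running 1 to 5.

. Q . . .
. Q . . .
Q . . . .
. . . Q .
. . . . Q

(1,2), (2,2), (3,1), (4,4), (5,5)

5

Same column: (1,2)–(2,2) (column 2).
Same diagonal: (2,2)–(3,1) (|2−3| = |2−1| = 1); (2,2)–(4,4) (|2−4| = |2−4| = 2); (2,2)–(5,5) (|2−5| = |2−5| = 3); (4,4)–(5,5) (|4−5| = |4−5| = 1).
Total attacking pairs: 5.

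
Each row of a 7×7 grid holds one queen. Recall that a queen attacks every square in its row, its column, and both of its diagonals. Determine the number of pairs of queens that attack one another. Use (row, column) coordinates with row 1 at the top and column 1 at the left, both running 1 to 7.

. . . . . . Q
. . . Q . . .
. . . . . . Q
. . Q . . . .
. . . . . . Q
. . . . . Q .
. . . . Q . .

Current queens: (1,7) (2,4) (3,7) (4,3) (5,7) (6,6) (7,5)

7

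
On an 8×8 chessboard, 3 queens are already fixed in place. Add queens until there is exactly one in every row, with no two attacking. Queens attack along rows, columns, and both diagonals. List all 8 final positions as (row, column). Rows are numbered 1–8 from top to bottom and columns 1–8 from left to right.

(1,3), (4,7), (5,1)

(1,3) (2,6) (3,2) (4,7) (5,1) (6,4) (7,8) (8,5)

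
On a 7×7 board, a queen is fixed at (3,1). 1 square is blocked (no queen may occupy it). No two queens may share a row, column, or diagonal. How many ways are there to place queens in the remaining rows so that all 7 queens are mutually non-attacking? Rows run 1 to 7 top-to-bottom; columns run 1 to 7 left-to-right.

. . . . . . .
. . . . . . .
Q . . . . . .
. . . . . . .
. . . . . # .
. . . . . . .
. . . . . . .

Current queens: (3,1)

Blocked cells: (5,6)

Branch on row 1: col 2 → 2; col 4 → 1; col 5 → 1; col 6 → 1; col 7 → 1.
Sum: 2 + 1 + 1 + 1 + 1 = 6.

6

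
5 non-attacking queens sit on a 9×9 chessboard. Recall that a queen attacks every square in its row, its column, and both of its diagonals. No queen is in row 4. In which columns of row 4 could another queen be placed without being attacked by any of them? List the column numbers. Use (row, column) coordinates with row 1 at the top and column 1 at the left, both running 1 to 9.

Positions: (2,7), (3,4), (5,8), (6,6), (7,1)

columns 2

(2,7) attacks row 4 at column 7 and diagonals 5, 9.
(3,4) attacks row 4 at column 4 and diagonals 3, 5.
(5,8) attacks row 4 at column 8 and diagonals 7, 9.
(6,6) attacks row 4 at column 6 and diagonals 4, 8.
(7,1) attacks row 4 at column 1 and diagonals 4.
Attacked columns: {1, 3, 4, 5, 6, 7, 8, 9}. Safe: {2}.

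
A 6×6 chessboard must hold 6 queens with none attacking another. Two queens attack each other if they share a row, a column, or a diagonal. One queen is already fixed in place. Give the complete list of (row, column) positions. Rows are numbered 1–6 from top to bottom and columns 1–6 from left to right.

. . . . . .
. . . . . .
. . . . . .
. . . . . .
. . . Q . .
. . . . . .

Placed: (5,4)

(1,5) (2,3) (3,1) (4,6) (5,4) (6,2)

Row 1: attacked by (5,4)→{4}. Safe: 1, 2, 3, 5, 6. Place at column 5.
Row 2: attacked by (1,5)→{4,5,6}; (5,4)→{1,4}. Safe: 2, 3. Place at column 3.
Row 3: attacked by (1,5)→{3,5}; (2,3)→{2,3,4}; (5,4)→{2,4,6}. Safe: 1. Place at column 1.
Row 4: attacked by (1,5)→{2,5}; (2,3)→{1,3,5}; (3,1)→{1,2}; (5,4)→{3,4,5}. Safe: 6. Place at column 6.
Row 6: attacked by (1,5)→{5}; (2,3)→{3}; (3,1)→{1,4}; (4,6)→{4,6}; (5,4)→{3,4,5}. Safe: 2. Place at column 2.
Columns [5, 3, 1, 6, 4, 2], r−c [-4, -1, 2, -2, 1, 4], r+c [6, 5, 4, 10, 9, 8] are all distinct, so no two queens attack.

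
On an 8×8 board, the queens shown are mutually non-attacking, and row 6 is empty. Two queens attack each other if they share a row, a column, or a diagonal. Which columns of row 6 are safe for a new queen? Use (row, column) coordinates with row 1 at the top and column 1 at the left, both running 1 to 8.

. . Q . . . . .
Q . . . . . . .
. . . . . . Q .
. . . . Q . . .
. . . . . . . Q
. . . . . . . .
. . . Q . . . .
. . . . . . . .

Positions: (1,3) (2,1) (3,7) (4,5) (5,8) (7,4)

columns 2, 6

(1,3) attacks row 6 at column 3 and diagonals 8.
(2,1) attacks row 6 at column 1 and diagonals 5.
(3,7) attacks row 6 at column 7 and diagonals 4.
(4,5) attacks row 6 at column 5 and diagonals 3, 7.
(5,8) attacks row 6 at column 8 and diagonals 7.
(7,4) attacks row 6 at column 4 and diagonals 3, 5.
Attacked columns: {1, 3, 4, 5, 7, 8}. Safe: {2, 6}.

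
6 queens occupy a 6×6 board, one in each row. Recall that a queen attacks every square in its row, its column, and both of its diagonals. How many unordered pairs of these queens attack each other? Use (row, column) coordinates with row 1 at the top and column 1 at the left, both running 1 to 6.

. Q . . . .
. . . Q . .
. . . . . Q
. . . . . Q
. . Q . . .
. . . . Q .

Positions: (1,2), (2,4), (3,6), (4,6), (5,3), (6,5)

2

Same column: (3,6)–(4,6) (column 6).
Same diagonal: (2,4)–(4,6) (|2−4| = |4−6| = 2).
Total attacking pairs: 2.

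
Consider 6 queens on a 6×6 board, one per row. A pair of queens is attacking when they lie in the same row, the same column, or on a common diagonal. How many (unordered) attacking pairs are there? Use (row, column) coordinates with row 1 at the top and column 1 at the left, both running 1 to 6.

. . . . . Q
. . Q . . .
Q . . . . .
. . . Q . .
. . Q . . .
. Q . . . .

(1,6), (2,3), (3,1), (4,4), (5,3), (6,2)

5

Same column: (2,3)–(5,3) (column 3).
Same diagonal: (3,1)–(5,3) (|3−5| = |1−3| = 2); (4,4)–(5,3) (|4−5| = |4−3| = 1); (4,4)–(6,2) (|4−6| = |4−2| = 2); (5,3)–(6,2) (|5−6| = |3−2| = 1).
Total attacking pairs: 5.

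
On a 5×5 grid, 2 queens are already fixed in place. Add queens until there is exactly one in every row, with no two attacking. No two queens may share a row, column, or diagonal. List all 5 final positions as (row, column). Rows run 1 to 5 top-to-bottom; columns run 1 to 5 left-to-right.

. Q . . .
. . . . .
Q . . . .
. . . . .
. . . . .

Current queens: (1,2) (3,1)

(1,2) (2,4) (3,1) (4,3) (5,5)

Row 2: attacked by (1,2)→{1,2,3}; (3,1)→{1,2}. Safe: 4, 5. Place at column 4.
Row 4: attacked by (1,2)→{2,5}; (2,4)→{2,4}; (3,1)→{1,2}. Safe: 3. Place at column 3.
Row 5: attacked by (1,2)→{2}; (2,4)→{1,4}; (3,1)→{1,3}; (4,3)→{2,3,4}. Safe: 5. Place at column 5.
Columns [2, 4, 1, 3, 5], r−c [-1, -2, 2, 1, 0], r+c [3, 6, 4, 7, 10] are all distinct, so no two queens attack.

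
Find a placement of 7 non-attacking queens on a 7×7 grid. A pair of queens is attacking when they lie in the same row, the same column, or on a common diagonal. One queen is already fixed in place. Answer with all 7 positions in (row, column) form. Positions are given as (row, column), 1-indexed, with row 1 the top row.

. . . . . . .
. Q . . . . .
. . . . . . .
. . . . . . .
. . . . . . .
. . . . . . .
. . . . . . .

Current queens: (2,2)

Row 1: attacked by (2,2)→{1,2,3}. Safe: 4, 5, 6, 7. Place at column 6.
Row 3: attacked by (1,6)→{4,6}; (2,2)→{1,2,3}. Safe: 5, 7. Place at column 5.
Row 4: attacked by (1,6)→{3,6}; (2,2)→{2,4}; (3,5)→{4,5,6}. Safe: 1, 7. Place at column 1.
Row 5: attacked by (1,6)→{2,6}; (2,2)→{2,5}; (3,5)→{3,5,7}; (4,1)→{1,2}. Safe: 4. Place at column 4.
Row 6: attacked by (1,6)→{1,6}; (2,2)→{2,6}; (3,5)→{2,5}; (4,1)→{1,3}; (5,4)→{3,4,5}. Safe: 7. Place at column 7.
Row 7: attacked by (1,6)→{6}; (2,2)→{2,7}; (3,5)→{1,5}; (4,1)→{1,4}; (5,4)→{2,4,6}; (6,7)→{6,7}. Safe: 3. Place at column 3.
Columns [6, 2, 5, 1, 4, 7, 3], r−c [-5, 0, -2, 3, 1, -1, 4], r+c [7, 4, 8, 5, 9, 13, 10] are all distinct, so no two queens attack.

(1,6) (2,2) (3,5) (4,1) (5,4) (6,7) (7,3)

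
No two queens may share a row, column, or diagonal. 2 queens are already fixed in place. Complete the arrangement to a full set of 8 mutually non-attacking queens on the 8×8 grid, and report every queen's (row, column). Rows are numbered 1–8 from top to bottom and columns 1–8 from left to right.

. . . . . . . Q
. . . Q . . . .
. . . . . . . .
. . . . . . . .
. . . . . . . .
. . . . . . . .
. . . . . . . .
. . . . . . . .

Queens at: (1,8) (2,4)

Row 3: attacked by (1,8)→{6,8}; (2,4)→{3,4,5}. Safe: 1, 2, 7. Place at column 1.
Row 4: attacked by (1,8)→{5,8}; (2,4)→{2,4,6}; (3,1)→{1,2}. Safe: 3, 7. Place at column 3.
Row 5: attacked by (1,8)→{4,8}; (2,4)→{1,4,7}; (3,1)→{1,3}; (4,3)→{2,3,4}. Safe: 5, 6. Place at column 6.
Row 6: attacked by (1,8)→{3,8}; (2,4)→{4,8}; (3,1)→{1,4}; (4,3)→{1,3,5}; (5,6)→{5,6,7}. Safe: 2. Place at column 2.
Row 7: attacked by (1,8)→{2,8}; (2,4)→{4}; (3,1)→{1,5}; (4,3)→{3,6}; (5,6)→{4,6,8}; (6,2)→{1,2,3}. Safe: 7. Place at column 7.
Row 8: attacked by (1,8)→{1,8}; (2,4)→{4}; (3,1)→{1,6}; (4,3)→{3,7}; (5,6)→{3,6}; (6,2)→{2,4}; (7,7)→{6,7,8}. Safe: 5. Place at column 5.
Columns [8, 4, 1, 3, 6, 2, 7, 5], r−c [-7, -2, 2, 1, -1, 4, 0, 3], r+c [9, 6, 4, 7, 11, 8, 14, 13] are all distinct, so no two queens attack.

(1,8) (2,4) (3,1) (4,3) (5,6) (6,2) (7,7) (8,5)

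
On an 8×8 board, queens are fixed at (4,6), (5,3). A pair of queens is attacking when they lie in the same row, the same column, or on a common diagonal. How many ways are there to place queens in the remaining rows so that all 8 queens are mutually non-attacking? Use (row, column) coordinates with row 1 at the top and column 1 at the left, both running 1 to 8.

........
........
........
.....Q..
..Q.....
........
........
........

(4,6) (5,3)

4

Branch on row 1: col 1 → 1; col 2 → 0; col 4 → 0; col 5 → 3; col 8 → 0.
Sum: 1 + 0 + 0 + 3 + 0 = 4.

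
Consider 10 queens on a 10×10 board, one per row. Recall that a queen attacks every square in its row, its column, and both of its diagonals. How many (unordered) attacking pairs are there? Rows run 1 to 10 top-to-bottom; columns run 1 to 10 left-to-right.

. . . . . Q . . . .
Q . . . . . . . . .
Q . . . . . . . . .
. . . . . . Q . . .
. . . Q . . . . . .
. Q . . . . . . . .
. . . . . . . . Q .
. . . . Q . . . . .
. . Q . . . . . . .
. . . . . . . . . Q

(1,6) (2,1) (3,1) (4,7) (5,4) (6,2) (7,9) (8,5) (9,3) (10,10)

Same column: (2,1)–(3,1) (column 1).
Same diagonal: (2,1)–(5,4) (|2−5| = |1−4| = 3).
Total attacking pairs: 2.

2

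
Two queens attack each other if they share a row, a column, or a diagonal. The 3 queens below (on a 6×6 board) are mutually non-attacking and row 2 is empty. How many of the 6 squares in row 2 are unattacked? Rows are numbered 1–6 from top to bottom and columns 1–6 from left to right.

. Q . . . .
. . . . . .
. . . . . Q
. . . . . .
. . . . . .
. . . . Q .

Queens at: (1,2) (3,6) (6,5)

1

(1,2) attacks row 2 at column 2 and diagonals 1, 3.
(3,6) attacks row 2 at column 6 and diagonals 5.
(6,5) attacks row 2 at column 5 and diagonals 1.
Attacked columns: {1, 2, 3, 5, 6}. Safe: {4}.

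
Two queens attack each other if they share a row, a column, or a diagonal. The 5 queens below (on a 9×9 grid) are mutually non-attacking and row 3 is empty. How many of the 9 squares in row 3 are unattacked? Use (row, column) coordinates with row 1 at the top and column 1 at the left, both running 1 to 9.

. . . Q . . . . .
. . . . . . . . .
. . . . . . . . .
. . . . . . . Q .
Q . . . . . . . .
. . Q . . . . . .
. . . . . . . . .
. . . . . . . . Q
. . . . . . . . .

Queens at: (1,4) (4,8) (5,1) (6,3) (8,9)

(1,4) attacks row 3 at column 4 and diagonals 2, 6.
(4,8) attacks row 3 at column 8 and diagonals 7, 9.
(5,1) attacks row 3 at column 1 and diagonals 3.
(6,3) attacks row 3 at column 3 and diagonals 6.
(8,9) attacks row 3 at column 9 and diagonals 4.
Attacked columns: {1, 2, 3, 4, 6, 7, 8, 9}. Safe: {5}.

1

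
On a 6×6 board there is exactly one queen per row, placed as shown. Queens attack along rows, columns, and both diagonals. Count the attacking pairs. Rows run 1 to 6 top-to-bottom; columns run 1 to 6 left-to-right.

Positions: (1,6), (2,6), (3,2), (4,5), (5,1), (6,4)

1

Same column: (1,6)–(2,6) (column 6).
Total attacking pairs: 1.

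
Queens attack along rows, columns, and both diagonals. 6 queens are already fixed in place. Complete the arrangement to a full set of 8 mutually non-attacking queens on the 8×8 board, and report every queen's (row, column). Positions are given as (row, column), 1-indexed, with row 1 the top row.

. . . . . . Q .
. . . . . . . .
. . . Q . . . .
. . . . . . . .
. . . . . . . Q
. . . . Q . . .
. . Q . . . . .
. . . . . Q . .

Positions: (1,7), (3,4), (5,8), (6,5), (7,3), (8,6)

(1,7) (2,2) (3,4) (4,1) (5,8) (6,5) (7,3) (8,6)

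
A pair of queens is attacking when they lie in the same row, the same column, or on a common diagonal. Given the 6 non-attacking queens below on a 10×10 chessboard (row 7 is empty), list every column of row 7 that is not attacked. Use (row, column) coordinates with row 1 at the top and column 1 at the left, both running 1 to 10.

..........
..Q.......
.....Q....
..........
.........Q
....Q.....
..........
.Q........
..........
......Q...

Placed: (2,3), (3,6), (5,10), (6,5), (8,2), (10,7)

columns 9

(2,3) attacks row 7 at column 3 and diagonals 8.
(3,6) attacks row 7 at column 6 and diagonals 2, 10.
(5,10) attacks row 7 at column 10 and diagonals 8.
(6,5) attacks row 7 at column 5 and diagonals 4, 6.
(8,2) attacks row 7 at column 2 and diagonals 1, 3.
(10,7) attacks row 7 at column 7 and diagonals 4, 10.
Attacked columns: {1, 2, 3, 4, 5, 6, 7, 8, 10}. Safe: {9}.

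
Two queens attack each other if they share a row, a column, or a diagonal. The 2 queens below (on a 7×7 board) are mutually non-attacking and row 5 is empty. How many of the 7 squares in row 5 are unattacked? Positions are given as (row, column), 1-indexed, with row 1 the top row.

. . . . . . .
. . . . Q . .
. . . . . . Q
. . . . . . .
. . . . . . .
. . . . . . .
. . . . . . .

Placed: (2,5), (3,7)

4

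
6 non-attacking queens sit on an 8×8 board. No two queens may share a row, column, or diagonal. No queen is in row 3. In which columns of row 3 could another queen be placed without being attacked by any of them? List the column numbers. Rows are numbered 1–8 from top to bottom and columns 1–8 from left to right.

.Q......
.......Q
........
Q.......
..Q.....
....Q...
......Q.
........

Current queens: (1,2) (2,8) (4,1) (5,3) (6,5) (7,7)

(1,2) attacks row 3 at column 2 and diagonals 4.
(2,8) attacks row 3 at column 8 and diagonals 7.
(4,1) attacks row 3 at column 1 and diagonals 2.
(5,3) attacks row 3 at column 3 and diagonals 1, 5.
(6,5) attacks row 3 at column 5 and diagonals 2, 8.
(7,7) attacks row 3 at column 7 and diagonals 3.
Attacked columns: {1, 2, 3, 4, 5, 7, 8}. Safe: {6}.

columns 6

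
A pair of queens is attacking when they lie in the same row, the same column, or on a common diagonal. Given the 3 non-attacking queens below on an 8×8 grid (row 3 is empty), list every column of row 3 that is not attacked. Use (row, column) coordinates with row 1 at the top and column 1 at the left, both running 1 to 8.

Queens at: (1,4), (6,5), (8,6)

columns 3, 7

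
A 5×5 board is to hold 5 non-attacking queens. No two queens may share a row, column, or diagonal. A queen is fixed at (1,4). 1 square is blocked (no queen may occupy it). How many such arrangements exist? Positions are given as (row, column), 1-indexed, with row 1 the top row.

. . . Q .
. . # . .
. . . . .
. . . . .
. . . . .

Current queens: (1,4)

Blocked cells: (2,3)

2

Branch on row 2: col 1 → 1; col 2 → 1.
Sum: 1 + 1 = 2.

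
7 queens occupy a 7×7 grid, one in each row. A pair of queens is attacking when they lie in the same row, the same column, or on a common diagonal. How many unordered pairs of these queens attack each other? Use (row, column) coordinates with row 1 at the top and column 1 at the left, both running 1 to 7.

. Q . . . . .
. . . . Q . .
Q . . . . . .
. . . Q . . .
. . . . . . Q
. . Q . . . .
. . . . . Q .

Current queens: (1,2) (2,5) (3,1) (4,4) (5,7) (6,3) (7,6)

All columns are distinct and no two queens satisfy |Δrow| = |Δcol|, so no pair attacks.

0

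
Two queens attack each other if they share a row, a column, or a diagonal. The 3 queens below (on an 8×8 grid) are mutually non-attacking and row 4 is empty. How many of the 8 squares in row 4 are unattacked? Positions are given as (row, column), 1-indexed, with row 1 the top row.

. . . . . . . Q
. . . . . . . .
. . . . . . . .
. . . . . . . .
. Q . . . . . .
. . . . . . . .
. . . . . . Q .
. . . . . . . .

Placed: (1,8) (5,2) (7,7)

1

(1,8) attacks row 4 at column 8 and diagonals 5.
(5,2) attacks row 4 at column 2 and diagonals 1, 3.
(7,7) attacks row 4 at column 7 and diagonals 4.
Attacked columns: {1, 2, 3, 4, 5, 7, 8}. Safe: {6}.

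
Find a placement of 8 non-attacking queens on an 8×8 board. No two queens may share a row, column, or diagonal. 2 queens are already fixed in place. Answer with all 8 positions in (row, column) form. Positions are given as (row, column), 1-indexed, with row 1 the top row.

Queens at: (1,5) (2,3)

Row 3: attacked by (1,5)→{3,5,7}; (2,3)→{2,3,4}. Safe: 1, 6, 8. Place at column 8.
Row 4: attacked by (1,5)→{2,5,8}; (2,3)→{1,3,5}; (3,8)→{7,8}. Safe: 4, 6. Place at column 4.
Row 5: attacked by (1,5)→{1,5}; (2,3)→{3,6}; (3,8)→{6,8}; (4,4)→{3,4,5}. Safe: 2, 7. Place at column 7.
Row 6: attacked by (1,5)→{5}; (2,3)→{3,7}; (3,8)→{5,8}; (4,4)→{2,4,6}; (5,7)→{6,7,8}. Safe: 1. Place at column 1.
Row 7: attacked by (1,5)→{5}; (2,3)→{3,8}; (3,8)→{4,8}; (4,4)→{1,4,7}; (5,7)→{5,7}; (6,1)→{1,2}. Safe: 6. Place at column 6.
Row 8: attacked by (1,5)→{5}; (2,3)→{3}; (3,8)→{3,8}; (4,4)→{4,8}; (5,7)→{4,7}; (6,1)→{1,3}; (7,6)→{5,6,7}. Safe: 2. Place at column 2.
Columns [5, 3, 8, 4, 7, 1, 6, 2], r−c [-4, -1, -5, 0, -2, 5, 1, 6], r+c [6, 5, 11, 8, 12, 7, 13, 10] are all distinct, so no two queens attack.

(1,5) (2,3) (3,8) (4,4) (5,7) (6,1) (7,6) (8,2)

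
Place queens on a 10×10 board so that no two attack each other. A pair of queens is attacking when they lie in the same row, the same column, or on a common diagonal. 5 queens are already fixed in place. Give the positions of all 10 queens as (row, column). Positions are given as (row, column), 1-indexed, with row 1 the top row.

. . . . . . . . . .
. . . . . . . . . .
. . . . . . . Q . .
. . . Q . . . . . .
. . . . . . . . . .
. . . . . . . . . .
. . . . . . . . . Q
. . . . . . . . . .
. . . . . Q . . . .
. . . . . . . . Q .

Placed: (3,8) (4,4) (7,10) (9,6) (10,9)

Row 1: attacked by (3,8)→{6,8,10}; (4,4)→{1,4,7}; (7,10)→{4,10}; (9,6)→{6}; (10,9)→{9}. Safe: 2, 3, 5. Place at column 5.
Row 2: attacked by (1,5)→{4,5,6}; (3,8)→{7,8,9}; (4,4)→{2,4,6}; (7,10)→{5,10}; (9,6)→{6}; (10,9)→{1,9}. Safe: 3. Place at column 3.
Row 5: attacked by (1,5)→{1,5,9}; (2,3)→{3,6}; (3,8)→{6,8,10}; (4,4)→{3,4,5}; (7,10)→{8,10}; (9,6)→{2,6,10}; (10,9)→{4,9}. Safe: 7. Place at column 7.
Row 6: attacked by (1,5)→{5,10}; (2,3)→{3,7}; (3,8)→{5,8}; (4,4)→{2,4,6}; (5,7)→{6,7,8}; (7,10)→{9,10}; (9,6)→{3,6,9}; (10,9)→{5,9}. Safe: 1. Place at column 1.
Row 8: attacked by (1,5)→{5}; (2,3)→{3,9}; (3,8)→{3,8}; (4,4)→{4,8}; (5,7)→{4,7,10}; (6,1)→{1,3}; (7,10)→{9,10}; (9,6)→{5,6,7}; (10,9)→{7,9}. Safe: 2. Place at column 2.
Columns [5, 3, 8, 4, 7, 1, 10, 2, 6, 9], r−c [-4, -1, -5, 0, -2, 5, -3, 6, 3, 1], r+c [6, 5, 11, 8, 12, 7, 17, 10, 15, 19] are all distinct, so no two queens attack.

(1,5) (2,3) (3,8) (4,4) (5,7) (6,1) (7,10) (8,2) (9,6) (10,9)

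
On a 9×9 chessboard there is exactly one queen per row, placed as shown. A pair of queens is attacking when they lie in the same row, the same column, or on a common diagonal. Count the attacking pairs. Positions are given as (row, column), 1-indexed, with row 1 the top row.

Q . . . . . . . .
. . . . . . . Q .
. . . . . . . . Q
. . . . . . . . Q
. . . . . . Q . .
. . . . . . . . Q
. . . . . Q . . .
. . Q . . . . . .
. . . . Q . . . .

Same column: (3,9)–(4,9) (column 9); (3,9)–(6,9) (column 9); (4,9)–(6,9) (column 9).
Same diagonal: (2,8)–(3,9) (|2−3| = |8−9| = 1); (3,9)–(5,7) (|3−5| = |9−7| = 2); (4,9)–(7,6) (|4−7| = |9−6| = 3).
Total attacking pairs: 6.

6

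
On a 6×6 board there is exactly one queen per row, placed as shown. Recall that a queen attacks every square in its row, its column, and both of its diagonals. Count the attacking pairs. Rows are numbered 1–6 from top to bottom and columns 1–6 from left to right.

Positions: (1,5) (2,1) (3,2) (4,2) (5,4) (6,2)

Same column: (3,2)–(4,2) (column 2); (3,2)–(6,2) (column 2); (4,2)–(6,2) (column 2).
Same diagonal: (1,5)–(4,2) (|1−4| = |5−2| = 3); (2,1)–(3,2) (|2−3| = |1−2| = 1); (2,1)–(5,4) (|2−5| = |1−4| = 3); (3,2)–(5,4) (|3−5| = |2−4| = 2).
Total attacking pairs: 7.

7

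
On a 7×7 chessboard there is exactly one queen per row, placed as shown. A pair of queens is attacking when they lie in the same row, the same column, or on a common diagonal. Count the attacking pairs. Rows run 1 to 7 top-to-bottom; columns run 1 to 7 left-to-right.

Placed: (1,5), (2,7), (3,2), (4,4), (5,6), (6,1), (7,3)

0

All columns are distinct and no two queens satisfy |Δrow| = |Δcol|, so no pair attacks.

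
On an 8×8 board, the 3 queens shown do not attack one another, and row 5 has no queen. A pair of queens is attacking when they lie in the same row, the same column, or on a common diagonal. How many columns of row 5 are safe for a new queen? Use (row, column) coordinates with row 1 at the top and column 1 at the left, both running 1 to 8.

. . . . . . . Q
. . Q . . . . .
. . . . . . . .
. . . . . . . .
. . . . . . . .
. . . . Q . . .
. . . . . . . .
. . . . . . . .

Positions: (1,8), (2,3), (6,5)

3

(1,8) attacks row 5 at column 8 and diagonals 4.
(2,3) attacks row 5 at column 3 and diagonals 6.
(6,5) attacks row 5 at column 5 and diagonals 4, 6.
Attacked columns: {3, 4, 5, 6, 8}. Safe: {1, 2, 7}.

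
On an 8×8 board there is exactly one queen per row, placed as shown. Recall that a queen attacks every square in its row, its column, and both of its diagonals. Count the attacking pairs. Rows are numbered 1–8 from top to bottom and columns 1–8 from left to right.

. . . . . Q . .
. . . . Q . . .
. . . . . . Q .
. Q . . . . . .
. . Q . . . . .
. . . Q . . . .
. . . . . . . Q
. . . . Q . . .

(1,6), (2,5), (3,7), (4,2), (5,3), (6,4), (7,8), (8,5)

6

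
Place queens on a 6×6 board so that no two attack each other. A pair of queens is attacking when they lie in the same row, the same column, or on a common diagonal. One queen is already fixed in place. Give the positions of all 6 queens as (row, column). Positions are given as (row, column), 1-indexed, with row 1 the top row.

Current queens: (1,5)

(1,5) (2,3) (3,1) (4,6) (5,4) (6,2)

Row 2: attacked by (1,5)→{4,5,6}. Safe: 1, 2, 3. Place at column 3.
Row 3: attacked by (1,5)→{3,5}; (2,3)→{2,3,4}. Safe: 1, 6. Place at column 1.
Row 4: attacked by (1,5)→{2,5}; (2,3)→{1,3,5}; (3,1)→{1,2}. Safe: 4, 6. Place at column 6.
Row 5: attacked by (1,5)→{1,5}; (2,3)→{3,6}; (3,1)→{1,3}; (4,6)→{5,6}. Safe: 2, 4. Place at column 4.
Row 6: attacked by (1,5)→{5}; (2,3)→{3}; (3,1)→{1,4}; (4,6)→{4,6}; (5,4)→{3,4,5}. Safe: 2. Place at column 2.
Columns [5, 3, 1, 6, 4, 2], r−c [-4, -1, 2, -2, 1, 4], r+c [6, 5, 4, 10, 9, 8] are all distinct, so no two queens attack.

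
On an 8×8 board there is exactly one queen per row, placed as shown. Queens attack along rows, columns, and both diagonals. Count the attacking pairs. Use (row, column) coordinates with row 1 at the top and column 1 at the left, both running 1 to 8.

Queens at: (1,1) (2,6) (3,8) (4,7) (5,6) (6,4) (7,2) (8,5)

4

Same column: (2,6)–(5,6) (column 6).
Same diagonal: (3,8)–(4,7) (|3−4| = |8−7| = 1); (3,8)–(5,6) (|3−5| = |8−6| = 2); (4,7)–(5,6) (|4−5| = |7−6| = 1).
Total attacking pairs: 4.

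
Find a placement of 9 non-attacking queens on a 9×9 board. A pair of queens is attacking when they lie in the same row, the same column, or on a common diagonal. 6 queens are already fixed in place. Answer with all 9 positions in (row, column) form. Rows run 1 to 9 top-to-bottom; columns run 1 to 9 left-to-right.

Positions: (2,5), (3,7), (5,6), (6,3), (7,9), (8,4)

(1,1) (2,5) (3,7) (4,2) (5,6) (6,3) (7,9) (8,4) (9,8)

Row 1: attacked by (2,5)→{4,5,6}; (3,7)→{5,7,9}; (5,6)→{2,6}; (6,3)→{3,8}; (7,9)→{3,9}; (8,4)→{4}. Safe: 1. Place at column 1.
Row 4: attacked by (1,1)→{1,4}; (2,5)→{3,5,7}; (3,7)→{6,7,8}; (5,6)→{5,6,7}; (6,3)→{1,3,5}; (7,9)→{6,9}; (8,4)→{4,8}. Safe: 2. Place at column 2.
Row 9: attacked by (1,1)→{1,9}; (2,5)→{5}; (3,7)→{1,7}; (4,2)→{2,7}; (5,6)→{2,6}; (6,3)→{3,6}; (7,9)→{7,9}; (8,4)→{3,4,5}. Safe: 8. Place at column 8.
Columns [1, 5, 7, 2, 6, 3, 9, 4, 8], r−c [0, -3, -4, 2, -1, 3, -2, 4, 1], r+c [2, 7, 10, 6, 11, 9, 16, 12, 17] are all distinct, so no two queens attack.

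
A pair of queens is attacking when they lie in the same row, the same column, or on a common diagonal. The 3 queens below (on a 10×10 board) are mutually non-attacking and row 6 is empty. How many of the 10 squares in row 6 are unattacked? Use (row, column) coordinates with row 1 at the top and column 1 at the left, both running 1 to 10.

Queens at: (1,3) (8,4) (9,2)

(1,3) attacks row 6 at column 3 and diagonals 8.
(8,4) attacks row 6 at column 4 and diagonals 2, 6.
(9,2) attacks row 6 at column 2 and diagonals 5.
Attacked columns: {2, 3, 4, 5, 6, 8}. Safe: {1, 7, 9, 10}.

4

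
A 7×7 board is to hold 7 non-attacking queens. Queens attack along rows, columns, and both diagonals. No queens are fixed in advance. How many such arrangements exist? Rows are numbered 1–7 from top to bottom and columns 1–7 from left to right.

Branch on row 1: col 1 → 4; col 2 → 7; col 3 → 6; col 4 → 6; col 5 → 6; col 6 → 7; col 7 → 4.
Sum: 4 + 7 + 6 + 6 + 6 + 7 + 4 = 40.
(This is the classic 7-queens count.)

40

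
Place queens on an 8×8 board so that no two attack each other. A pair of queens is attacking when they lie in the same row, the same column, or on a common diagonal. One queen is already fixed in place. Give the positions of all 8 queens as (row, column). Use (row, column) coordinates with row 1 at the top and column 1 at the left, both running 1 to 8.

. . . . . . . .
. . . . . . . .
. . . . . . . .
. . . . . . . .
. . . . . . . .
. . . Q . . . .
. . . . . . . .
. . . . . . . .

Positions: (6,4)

Row 1: attacked by (6,4)→{4}. Safe: 1, 2, 3, 5, 6, 7, 8. Place at column 5.
Row 2: attacked by (1,5)→{4,5,6}; (6,4)→{4,8}. Safe: 1, 2, 3, 7. Place at column 2.
Row 3: attacked by (1,5)→{3,5,7}; (2,2)→{1,2,3}; (6,4)→{1,4,7}. Safe: 6, 8. Place at column 6.
Row 4: attacked by (1,5)→{2,5,8}; (2,2)→{2,4}; (3,6)→{5,6,7}; (6,4)→{2,4,6}. Safe: 1, 3. Place at column 1.
Row 5: attacked by (1,5)→{1,5}; (2,2)→{2,5}; (3,6)→{4,6,8}; (4,1)→{1,2}; (6,4)→{3,4,5}. Safe: 7. Place at column 7.
Row 7: attacked by (1,5)→{5}; (2,2)→{2,7}; (3,6)→{2,6}; (4,1)→{1,4}; (5,7)→{5,7}; (6,4)→{3,4,5}. Safe: 8. Place at column 8.
Row 8: attacked by (1,5)→{5}; (2,2)→{2,8}; (3,6)→{1,6}; (4,1)→{1,5}; (5,7)→{4,7}; (6,4)→{2,4,6}; (7,8)→{7,8}. Safe: 3. Place at column 3.
Columns [5, 2, 6, 1, 7, 4, 8, 3], r−c [-4, 0, -3, 3, -2, 2, -1, 5], r+c [6, 4, 9, 5, 12, 10, 15, 11] are all distinct, so no two queens attack.

(1,5) (2,2) (3,6) (4,1) (5,7) (6,4) (7,8) (8,3)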